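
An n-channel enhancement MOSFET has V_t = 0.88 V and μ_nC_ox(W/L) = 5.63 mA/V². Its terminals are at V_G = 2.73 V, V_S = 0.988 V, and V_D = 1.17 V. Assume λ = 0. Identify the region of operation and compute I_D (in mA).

Triode; I_D = 0.790 mA

V_GS = V_G − V_S = 2.73 − 0.988 = 1.74 V; V_DS = V_D − V_S = 1.17 − 0.988 = 0.182 V.
V_ov = V_GS − V_t = 1.74 − 0.88 = 0.862 V.
Since V_DS = 0.182 V < V_ov = 0.862 V, the device is in the triode region.
I_D = k_n [V_ov · V_DS − ½ V_DS²] = 5.63 × [0.862 × 0.182 − 0.5 × 0.182²] = 0.79 mA.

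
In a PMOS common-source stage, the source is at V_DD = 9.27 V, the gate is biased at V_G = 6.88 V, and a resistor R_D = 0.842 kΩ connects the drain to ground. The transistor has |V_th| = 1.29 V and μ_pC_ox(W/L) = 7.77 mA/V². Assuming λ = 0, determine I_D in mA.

V_SG = V_DD − V_G = 9.27 − 6.88 = 2.39 V, so V_ov = 2.39 − 1.29 = 1.1 V.
Assume saturation: I_D = ½ k_p V_ov² = 0.5 × 7.77 × 1.1² = 4.7 mA, giving V_SD = V_DD − I_D R_D = 9.27 − 4.7 × 0.842 = 5.31 V.
V_SD = 5.31 V ≥ V_ov = 1.1 V, confirming saturation.

I_D = 4.70 mA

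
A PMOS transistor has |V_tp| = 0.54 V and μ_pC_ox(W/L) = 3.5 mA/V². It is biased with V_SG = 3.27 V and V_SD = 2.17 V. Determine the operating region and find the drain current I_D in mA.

Triode; I_D = 12.5 mA

V_ov = V_SG − |V_tp| = 3.27 − 0.54 = 2.73 V.
Since V_SD = 2.17 V < V_ov = 2.73 V, the device is in the triode region.
I_D = k_p [V_ov · V_SD − ½ V_SD²] = 3.5 × [2.73 × 2.17 − 0.5 × 2.17²] = 12.5 mA.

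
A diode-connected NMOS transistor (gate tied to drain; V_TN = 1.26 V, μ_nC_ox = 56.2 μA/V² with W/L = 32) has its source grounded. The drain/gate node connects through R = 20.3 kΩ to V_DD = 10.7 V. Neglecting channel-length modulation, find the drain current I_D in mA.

I_D = 0.431 mA

With gate tied to drain, V_GS = V_DS ≥ V_GS − V_TN, so the device is in saturation.
k_n = μ_nC_ox · (W/L) = 1.798 mA/V².
KCL at the drain: ½ k_n (V_GS − V_TN)² = (V_DD − V_GS)/R.
Let x = V_GS − 1.26. Then 18.3 x² + x − 9.44 = 0, giving x = 0.692 V (positive root), so V_GS = 1.95 V.
I_D = (V_DD − V_GS)/R = (10.7 − 1.95) / 20.3 = 0.431 mA.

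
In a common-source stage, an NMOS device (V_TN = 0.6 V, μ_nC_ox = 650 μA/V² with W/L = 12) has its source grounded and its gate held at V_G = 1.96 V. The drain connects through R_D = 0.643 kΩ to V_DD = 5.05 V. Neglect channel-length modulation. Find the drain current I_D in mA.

I_D = 6.43 mA

V_GS = V_G = 1.96 V, so V_ov = 1.96 − 0.6 = 1.36 V.
k_n = μ_nC_ox · (W/L) = 7.8 mA/V².
Assume saturation: I_D = ½ k_n V_ov² = 0.5 × 7.8 × 1.36² = 7.21 mA, giving V_DS = V_DD − I_D R_D = 5.05 − 7.21 × 0.643 = 0.412 V.
But 0.412 V < V_ov = 1.36 V, so the device is actually in triode.
In triode I_D = k_n[V_ov V_DS − ½ V_DS²] and I_D = (V_DD − V_DS)/R_D. Equating: 2.51 V_DS² − 7.821 V_DS + 5.05 = 0, giving V_DS = 0.913 V (the root below V_ov).
I_D = (5.05 − 0.913) / 0.643 = 6.43 mA.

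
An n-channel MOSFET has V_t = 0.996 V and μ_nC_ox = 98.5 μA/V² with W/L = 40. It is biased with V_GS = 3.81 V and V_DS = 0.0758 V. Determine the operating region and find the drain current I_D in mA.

Triode; I_D = 0.829 mA

k_n = μ_nC_ox · (W/L) = 3.94 mA/V².
V_ov = V_GS − V_t = 3.81 − 0.996 = 2.81 V.
Since V_DS = 0.0758 V < V_ov = 2.81 V, the device is in the triode region.
I_D = k_n [V_ov · V_DS − ½ V_DS²] = 3.94 × [2.81 × 0.0758 − 0.5 × 0.0758²] = 0.829 mA.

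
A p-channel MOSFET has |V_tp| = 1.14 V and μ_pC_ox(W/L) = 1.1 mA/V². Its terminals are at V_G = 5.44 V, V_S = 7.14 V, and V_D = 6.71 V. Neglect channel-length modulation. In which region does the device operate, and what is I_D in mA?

Triode; I_D = 0.163 mA

V_SG = V_S − V_G = 7.14 − 5.44 = 1.7 V; V_SD = V_S − V_D = 7.14 − 6.71 = 0.43 V.
V_ov = V_SG − |V_tp| = 1.7 − 1.14 = 0.56 V.
Since V_SD = 0.43 V < V_ov = 0.56 V, the device is in the triode region.
I_D = k_p [V_ov · V_SD − ½ V_SD²] = 1.1 × [0.56 × 0.43 − 0.5 × 0.43²] = 0.163 mA.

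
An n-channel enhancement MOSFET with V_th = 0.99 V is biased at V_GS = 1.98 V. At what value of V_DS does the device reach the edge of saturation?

V_DS,sat = 0.990 V

The boundary between triode and saturation is V_DS = V_GS − V_th = V_ov.
V_ov = 1.98 − 0.99 = 0.99 V.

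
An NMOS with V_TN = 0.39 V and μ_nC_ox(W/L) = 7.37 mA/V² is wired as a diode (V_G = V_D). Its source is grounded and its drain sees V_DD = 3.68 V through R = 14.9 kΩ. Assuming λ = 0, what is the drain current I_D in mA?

I_D = 0.205 mA

With gate tied to drain, V_GS = V_DS ≥ V_GS − V_TN, so the device is in saturation.
KCL at the drain: ½ k_n (V_GS − V_TN)² = (V_DD − V_GS)/R.
Let x = V_GS − 0.39. Then 54.9 x² + x − 3.29 = 0, giving x = 0.236 V (positive root), so V_GS = 0.626 V.
I_D = (V_DD − V_GS)/R = (3.68 − 0.626) / 14.9 = 0.205 mA.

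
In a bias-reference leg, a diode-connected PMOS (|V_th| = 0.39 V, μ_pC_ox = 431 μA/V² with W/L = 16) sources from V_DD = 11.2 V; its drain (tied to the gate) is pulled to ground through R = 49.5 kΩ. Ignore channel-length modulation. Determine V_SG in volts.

V_SG = 0.639 V

With gate tied to drain, V_SG = V_SD ≥ V_SG − |V_th|, so the device is in saturation.
k_p = μ_pC_ox · (W/L) = 6.896 mA/V².
KCL at the drain: ½ k_p (V_SG − |V_th|)² = (V_DD − V_SG)/R.
Let x = V_SG − 0.39. Then 171 x² + x − 10.81 = 0, giving x = 0.249 V (positive root), so V_SG = 0.639 V.
I_D = (V_DD − V_SG)/R = (11.2 − 0.639) / 49.5 = 0.213 mA.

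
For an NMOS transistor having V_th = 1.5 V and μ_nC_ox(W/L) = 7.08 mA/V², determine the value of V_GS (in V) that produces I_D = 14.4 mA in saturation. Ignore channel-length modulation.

V_GS = 3.52 V

In saturation I_D = ½ k_n (V_GS − V_th)², so V_GS − V_th = √(2 I_D / k_n) = √(2 × 14.4 / 7.08) = 2.02 V.
V_GS = 1.5 + 2.02 = 3.52 V.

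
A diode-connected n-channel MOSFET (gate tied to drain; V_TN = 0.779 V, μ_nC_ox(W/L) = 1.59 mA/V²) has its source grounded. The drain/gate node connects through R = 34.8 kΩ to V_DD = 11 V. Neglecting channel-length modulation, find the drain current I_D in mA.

I_D = 0.277 mA

With gate tied to drain, V_GS = V_DS ≥ V_GS − V_TN, so the device is in saturation.
KCL at the drain: ½ k_n (V_GS − V_TN)² = (V_DD − V_GS)/R.
Let x = V_GS − 0.779. Then 27.7 x² + x − 10.22 = 0, giving x = 0.59 V (positive root), so V_GS = 1.37 V.
I_D = (V_DD − V_GS)/R = (11 − 1.37) / 34.8 = 0.277 mA.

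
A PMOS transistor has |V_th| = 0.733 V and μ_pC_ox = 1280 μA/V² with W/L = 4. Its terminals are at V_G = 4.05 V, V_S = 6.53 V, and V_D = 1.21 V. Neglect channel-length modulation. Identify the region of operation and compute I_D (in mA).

V_SG = V_S − V_G = 6.53 − 4.05 = 2.48 V; V_SD = V_S − V_D = 6.53 − 1.21 = 5.32 V.
k_p = μ_pC_ox · (W/L) = 5.12 mA/V².
V_ov = V_SG − |V_th| = 2.48 − 0.733 = 1.75 V.
Since V_SD = 5.32 V ≥ V_ov = 1.75 V, the device is in saturation.
I_D = ½ k_p V_ov² = 0.5 × 5.12 × 1.75² = 7.81 mA.

Saturation; I_D = 7.81 mA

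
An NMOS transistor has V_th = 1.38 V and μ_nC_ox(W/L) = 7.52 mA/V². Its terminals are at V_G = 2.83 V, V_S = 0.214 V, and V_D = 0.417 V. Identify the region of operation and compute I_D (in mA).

Triode; I_D = 1.73 mA

V_GS = V_G − V_S = 2.83 − 0.214 = 2.62 V; V_DS = V_D − V_S = 0.417 − 0.214 = 0.203 V.
V_ov = V_GS − V_th = 2.62 − 1.38 = 1.24 V.
Since V_DS = 0.203 V < V_ov = 1.24 V, the device is in the triode region.
I_D = k_n [V_ov · V_DS − ½ V_DS²] = 7.52 × [1.24 × 0.203 − 0.5 × 0.203²] = 1.73 mA.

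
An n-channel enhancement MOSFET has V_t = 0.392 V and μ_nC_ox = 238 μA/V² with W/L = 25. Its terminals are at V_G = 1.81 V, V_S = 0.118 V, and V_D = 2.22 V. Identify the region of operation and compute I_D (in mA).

Saturation; I_D = 5.03 mA

V_GS = V_G − V_S = 1.81 − 0.118 = 1.69 V; V_DS = V_D − V_S = 2.22 − 0.118 = 2.1 V.
k_n = μ_nC_ox · (W/L) = 5.95 mA/V².
V_ov = V_GS − V_t = 1.69 − 0.392 = 1.3 V.
Since V_DS = 2.1 V ≥ V_ov = 1.3 V, the device is in saturation.
I_D = ½ k_n V_ov² = 0.5 × 5.95 × 1.3² = 5.03 mA.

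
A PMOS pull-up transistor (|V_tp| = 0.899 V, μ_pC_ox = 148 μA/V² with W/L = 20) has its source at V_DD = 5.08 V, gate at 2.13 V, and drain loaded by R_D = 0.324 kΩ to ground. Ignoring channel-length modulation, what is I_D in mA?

I_D = 6.23 mA

V_SG = V_DD − V_G = 5.08 − 2.13 = 2.95 V, so V_ov = 2.95 − 0.899 = 2.05 V.
k_p = μ_pC_ox · (W/L) = 2.96 mA/V².
Assume saturation: I_D = ½ k_p V_ov² = 0.5 × 2.96 × 2.05² = 6.23 mA, giving V_SD = V_DD − I_D R_D = 5.08 − 6.23 × 0.324 = 3.06 V.
V_SD = 3.06 V ≥ V_ov = 2.05 V, confirming saturation.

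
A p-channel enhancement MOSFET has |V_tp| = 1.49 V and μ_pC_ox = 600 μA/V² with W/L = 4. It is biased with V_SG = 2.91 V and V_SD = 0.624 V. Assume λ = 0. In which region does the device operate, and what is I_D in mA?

Triode; I_D = 1.66 mA

k_p = μ_pC_ox · (W/L) = 2.4 mA/V².
V_ov = V_SG − |V_tp| = 2.91 − 1.49 = 1.42 V.
Since V_SD = 0.624 V < V_ov = 1.42 V, the device is in the triode region.
I_D = k_p [V_ov · V_SD − ½ V_SD²] = 2.4 × [1.42 × 0.624 − 0.5 × 0.624²] = 1.66 mA.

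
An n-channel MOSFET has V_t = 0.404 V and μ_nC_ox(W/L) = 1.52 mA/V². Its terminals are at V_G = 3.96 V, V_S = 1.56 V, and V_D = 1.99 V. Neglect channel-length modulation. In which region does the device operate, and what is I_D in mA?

Triode; I_D = 1.16 mA

V_GS = V_G − V_S = 3.96 − 1.56 = 2.4 V; V_DS = V_D − V_S = 1.99 − 1.56 = 0.43 V.
V_ov = V_GS − V_t = 2.4 − 0.404 = 2 V.
Since V_DS = 0.43 V < V_ov = 2 V, the device is in the triode region.
I_D = k_n [V_ov · V_DS − ½ V_DS²] = 1.52 × [2 × 0.43 − 0.5 × 0.43²] = 1.16 mA.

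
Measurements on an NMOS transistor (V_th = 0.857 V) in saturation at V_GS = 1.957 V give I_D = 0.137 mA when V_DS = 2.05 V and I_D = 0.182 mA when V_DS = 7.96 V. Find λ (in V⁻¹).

With V_GS fixed, I_D ∝ (1 + λ V_DS) in saturation, so I_D2/I_D1 = (1 + λ V_DS2)/(1 + λ V_DS1).
0.182/0.137 = 1.328 = (1 + 7.96 λ)/(1 + 2.05 λ).
Solving: λ (I_D1 V_DS2 − I_D2 V_DS1) = I_D2 − I_D1, so λ = (0.182 − 0.137) / (0.137 × 7.96 − 0.182 × 2.05) = 0.045 / 0.717 = 0.0627 V⁻¹.

λ = 0.0627 V⁻¹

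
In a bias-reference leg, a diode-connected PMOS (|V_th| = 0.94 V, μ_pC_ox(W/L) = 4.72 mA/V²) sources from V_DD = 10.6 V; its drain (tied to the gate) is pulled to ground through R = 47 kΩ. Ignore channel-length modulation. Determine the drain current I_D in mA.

With gate tied to drain, V_SG = V_SD ≥ V_SG − |V_th|, so the device is in saturation.
KCL at the drain: ½ k_p (V_SG − |V_th|)² = (V_DD − V_SG)/R.
Let x = V_SG − 0.94. Then 111 x² + x − 9.66 = 0, giving x = 0.291 V (positive root), so V_SG = 1.23 V.
I_D = (V_DD − V_SG)/R = (10.6 − 1.23) / 47 = 0.199 mA.

I_D = 0.199 mA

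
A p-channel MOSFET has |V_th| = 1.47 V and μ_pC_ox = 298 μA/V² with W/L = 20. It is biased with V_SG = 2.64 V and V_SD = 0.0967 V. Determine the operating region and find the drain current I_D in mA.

k_p = μ_pC_ox · (W/L) = 5.96 mA/V².
V_ov = V_SG − |V_th| = 2.64 − 1.47 = 1.17 V.
Since V_SD = 0.0967 V < V_ov = 1.17 V, the device is in the triode region.
I_D = k_p [V_ov · V_SD − ½ V_SD²] = 5.96 × [1.17 × 0.0967 − 0.5 × 0.0967²] = 0.646 mA.

Triode; I_D = 0.646 mA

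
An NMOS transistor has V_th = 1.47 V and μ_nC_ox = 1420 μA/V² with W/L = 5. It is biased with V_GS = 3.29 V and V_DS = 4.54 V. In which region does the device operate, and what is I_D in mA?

Saturation; I_D = 11.8 mA

k_n = μ_nC_ox · (W/L) = 7.1 mA/V².
V_ov = V_GS − V_th = 3.29 − 1.47 = 1.82 V.
Since V_DS = 4.54 V ≥ V_ov = 1.82 V, the device is in saturation.
I_D = ½ k_n V_ov² = 0.5 × 7.1 × 1.82² = 11.8 mA.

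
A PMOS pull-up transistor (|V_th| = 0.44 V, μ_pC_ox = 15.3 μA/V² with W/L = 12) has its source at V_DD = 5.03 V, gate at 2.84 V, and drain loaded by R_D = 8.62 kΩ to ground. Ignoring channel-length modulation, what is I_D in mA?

V_SG = V_DD − V_G = 5.03 − 2.84 = 2.19 V, so V_ov = 2.19 − 0.44 = 1.75 V.
k_p = μ_pC_ox · (W/L) = 0.1836 mA/V².
Assume saturation: I_D = ½ k_p V_ov² = 0.5 × 0.1836 × 1.75² = 0.281 mA, giving V_SD = V_DD − I_D R_D = 5.03 − 0.281 × 8.62 = 2.61 V.
V_SD = 2.61 V ≥ V_ov = 1.75 V, confirming saturation.

I_D = 0.281 mA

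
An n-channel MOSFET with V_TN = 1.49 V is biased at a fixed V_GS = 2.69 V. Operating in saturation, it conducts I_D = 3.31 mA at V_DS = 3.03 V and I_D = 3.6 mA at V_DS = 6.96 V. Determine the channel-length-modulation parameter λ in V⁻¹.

λ = 0.0239 V⁻¹

With V_GS fixed, I_D ∝ (1 + λ V_DS) in saturation, so I_D2/I_D1 = (1 + λ V_DS2)/(1 + λ V_DS1).
3.6/3.31 = 1.088 = (1 + 6.96 λ)/(1 + 3.03 λ).
Solving: λ (I_D1 V_DS2 − I_D2 V_DS1) = I_D2 − I_D1, so λ = (3.6 − 3.31) / (3.31 × 6.96 − 3.6 × 3.03) = 0.29 / 12.1 = 0.0239 V⁻¹.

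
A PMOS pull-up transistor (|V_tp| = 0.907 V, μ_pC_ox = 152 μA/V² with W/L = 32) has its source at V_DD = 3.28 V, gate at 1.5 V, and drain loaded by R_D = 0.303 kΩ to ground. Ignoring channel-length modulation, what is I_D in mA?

I_D = 1.85 mA

V_SG = V_DD − V_G = 3.28 − 1.5 = 1.78 V, so V_ov = 1.78 − 0.907 = 0.873 V.
k_p = μ_pC_ox · (W/L) = 4.864 mA/V².
Assume saturation: I_D = ½ k_p V_ov² = 0.5 × 4.864 × 0.873² = 1.85 mA, giving V_SD = V_DD − I_D R_D = 3.28 − 1.85 × 0.303 = 2.72 V.
V_SD = 2.72 V ≥ V_ov = 0.873 V, confirming saturation.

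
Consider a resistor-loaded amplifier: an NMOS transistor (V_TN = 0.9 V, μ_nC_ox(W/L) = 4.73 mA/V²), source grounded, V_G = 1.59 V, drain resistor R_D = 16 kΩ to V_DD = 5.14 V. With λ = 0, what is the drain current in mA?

V_GS = V_G = 1.59 V, so V_ov = 1.59 − 0.9 = 0.69 V.
Assume saturation: I_D = ½ k_n V_ov² = 0.5 × 4.73 × 0.69² = 1.13 mA, giving V_DS = V_DD − I_D R_D = 5.14 − 1.13 × 16 = -12.9 V.
But -12.9 V < V_ov = 0.69 V, so the device is actually in triode.
In triode I_D = k_n[V_ov V_DS − ½ V_DS²] and I_D = (V_DD − V_DS)/R_D. Equating: 37.8 V_DS² − 53.22 V_DS + 5.14 = 0, giving V_DS = 0.104 V (the root below V_ov).
I_D = (5.14 − 0.104) / 16 = 0.315 mA.

I_D = 0.315 mA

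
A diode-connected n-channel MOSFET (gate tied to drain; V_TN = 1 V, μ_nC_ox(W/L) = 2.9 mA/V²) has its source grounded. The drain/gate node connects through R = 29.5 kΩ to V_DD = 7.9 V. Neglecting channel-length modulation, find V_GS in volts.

With gate tied to drain, V_GS = V_DS ≥ V_GS − V_TN, so the device is in saturation.
KCL at the drain: ½ k_n (V_GS − V_TN)² = (V_DD − V_GS)/R.
Let x = V_GS − 1. Then 42.8 x² + x − 6.9 = 0, giving x = 0.39 V (positive root), so V_GS = 1.39 V.
I_D = (V_DD − V_GS)/R = (7.9 − 1.39) / 29.5 = 0.221 mA.

V_GS = 1.39 V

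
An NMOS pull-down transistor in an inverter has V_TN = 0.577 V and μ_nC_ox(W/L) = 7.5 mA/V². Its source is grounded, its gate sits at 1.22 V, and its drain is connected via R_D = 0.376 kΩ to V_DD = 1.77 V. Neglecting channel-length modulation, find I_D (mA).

I_D = 1.55 mA

V_GS = V_G = 1.22 V, so V_ov = 1.22 − 0.577 = 0.643 V.
Assume saturation: I_D = ½ k_n V_ov² = 0.5 × 7.5 × 0.643² = 1.55 mA, giving V_DS = V_DD − I_D R_D = 1.77 − 1.55 × 0.376 = 1.19 V.
V_DS = 1.19 V ≥ V_ov = 0.643 V, confirming saturation.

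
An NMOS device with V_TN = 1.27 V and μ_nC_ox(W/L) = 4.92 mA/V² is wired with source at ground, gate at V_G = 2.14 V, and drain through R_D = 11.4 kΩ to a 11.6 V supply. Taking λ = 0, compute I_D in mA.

I_D = 0.993 mA

V_GS = V_G = 2.14 V, so V_ov = 2.14 − 1.27 = 0.87 V.
Assume saturation: I_D = ½ k_n V_ov² = 0.5 × 4.92 × 0.87² = 1.86 mA, giving V_DS = V_DD − I_D R_D = 11.6 − 1.86 × 11.4 = -9.63 V.
But -9.63 V < V_ov = 0.87 V, so the device is actually in triode.
In triode I_D = k_n[V_ov V_DS − ½ V_DS²] and I_D = (V_DD − V_DS)/R_D. Equating: 28 V_DS² − 49.8 V_DS + 11.6 = 0, giving V_DS = 0.276 V (the root below V_ov).
I_D = (11.6 − 0.276) / 11.4 = 0.993 mA.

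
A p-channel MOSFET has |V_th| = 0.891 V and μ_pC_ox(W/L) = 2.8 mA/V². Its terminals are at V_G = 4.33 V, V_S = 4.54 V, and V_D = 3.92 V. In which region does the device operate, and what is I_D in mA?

Cutoff; I_D = 0 mA

V_SG = V_S − V_G = 4.54 − 4.33 = 0.21 V; V_SD = V_S − V_D = 4.54 − 3.92 = 0.62 V.
V_SG = 0.21 V < |V_th| = 0.891 V, so the transistor is in cutoff.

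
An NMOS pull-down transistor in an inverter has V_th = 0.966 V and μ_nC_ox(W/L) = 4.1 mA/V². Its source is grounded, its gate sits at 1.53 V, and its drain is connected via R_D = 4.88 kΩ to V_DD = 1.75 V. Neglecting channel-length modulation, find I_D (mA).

V_GS = V_G = 1.53 V, so V_ov = 1.53 − 0.966 = 0.564 V.
Assume saturation: I_D = ½ k_n V_ov² = 0.5 × 4.1 × 0.564² = 0.652 mA, giving V_DS = V_DD − I_D R_D = 1.75 − 0.652 × 4.88 = -1.43 V.
But -1.43 V < V_ov = 0.564 V, so the device is actually in triode.
In triode I_D = k_n[V_ov V_DS − ½ V_DS²] and I_D = (V_DD − V_DS)/R_D. Equating: 10 V_DS² − 12.28 V_DS + 1.75 = 0, giving V_DS = 0.164 V (the root below V_ov).
I_D = (1.75 − 0.164) / 4.88 = 0.325 mA.

I_D = 0.325 mA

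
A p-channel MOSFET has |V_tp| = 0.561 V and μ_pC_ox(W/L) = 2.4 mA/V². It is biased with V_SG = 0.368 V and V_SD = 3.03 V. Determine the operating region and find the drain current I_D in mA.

V_SG = 0.368 V < |V_tp| = 0.561 V, so the transistor is in cutoff.

Cutoff; I_D = 0 mA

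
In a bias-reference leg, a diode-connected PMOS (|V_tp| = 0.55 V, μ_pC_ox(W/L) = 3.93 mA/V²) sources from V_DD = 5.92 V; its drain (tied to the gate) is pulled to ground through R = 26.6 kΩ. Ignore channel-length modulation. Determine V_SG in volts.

V_SG = 0.861 V

With gate tied to drain, V_SG = V_SD ≥ V_SG − |V_tp|, so the device is in saturation.
KCL at the drain: ½ k_p (V_SG − |V_tp|)² = (V_DD − V_SG)/R.
Let x = V_SG − 0.55. Then 52.3 x² + x − 5.37 = 0, giving x = 0.311 V (positive root), so V_SG = 0.861 V.
I_D = (V_DD − V_SG)/R = (5.92 − 0.861) / 26.6 = 0.19 mA.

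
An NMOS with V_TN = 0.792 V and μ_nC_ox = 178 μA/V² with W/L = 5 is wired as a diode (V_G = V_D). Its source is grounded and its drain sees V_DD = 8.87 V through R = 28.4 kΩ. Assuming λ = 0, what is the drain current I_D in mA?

I_D = 0.258 mA

With gate tied to drain, V_GS = V_DS ≥ V_GS − V_TN, so the device is in saturation.
k_n = μ_nC_ox · (W/L) = 0.89 mA/V².
KCL at the drain: ½ k_n (V_GS − V_TN)² = (V_DD − V_GS)/R.
Let x = V_GS − 0.792. Then 12.6 x² + x − 8.078 = 0, giving x = 0.761 V (positive root), so V_GS = 1.55 V.
I_D = (V_DD − V_GS)/R = (8.87 − 1.55) / 28.4 = 0.258 mA.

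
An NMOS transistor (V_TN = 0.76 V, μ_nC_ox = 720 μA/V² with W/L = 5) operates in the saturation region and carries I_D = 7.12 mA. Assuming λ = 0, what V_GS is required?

k_n = μ_nC_ox · (W/L) = 3.6 mA/V².
In saturation I_D = ½ k_n (V_GS − V_TN)², so V_GS − V_TN = √(2 I_D / k_n) = √(2 × 7.12 / 3.6) = 1.99 V.
V_GS = 0.76 + 1.99 = 2.75 V.

V_GS = 2.75 V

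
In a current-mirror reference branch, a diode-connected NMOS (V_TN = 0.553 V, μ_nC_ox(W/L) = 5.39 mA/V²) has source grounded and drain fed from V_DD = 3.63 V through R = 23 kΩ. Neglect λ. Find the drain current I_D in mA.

I_D = 0.124 mA

With gate tied to drain, V_GS = V_DS ≥ V_GS − V_TN, so the device is in saturation.
KCL at the drain: ½ k_n (V_GS − V_TN)² = (V_DD − V_GS)/R.
Let x = V_GS − 0.553. Then 62 x² + x − 3.077 = 0, giving x = 0.215 V (positive root), so V_GS = 0.768 V.
I_D = (V_DD − V_GS)/R = (3.63 − 0.768) / 23 = 0.124 mA.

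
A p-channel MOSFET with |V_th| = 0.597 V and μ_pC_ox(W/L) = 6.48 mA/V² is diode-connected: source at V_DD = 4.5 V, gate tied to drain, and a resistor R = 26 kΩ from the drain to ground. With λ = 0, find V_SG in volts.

With gate tied to drain, V_SG = V_SD ≥ V_SG − |V_th|, so the device is in saturation.
KCL at the drain: ½ k_p (V_SG − |V_th|)² = (V_DD − V_SG)/R.
Let x = V_SG − 0.597. Then 84.2 x² + x − 3.903 = 0, giving x = 0.209 V (positive root), so V_SG = 0.806 V.
I_D = (V_DD − V_SG)/R = (4.5 − 0.806) / 26 = 0.142 mA.

V_SG = 0.806 V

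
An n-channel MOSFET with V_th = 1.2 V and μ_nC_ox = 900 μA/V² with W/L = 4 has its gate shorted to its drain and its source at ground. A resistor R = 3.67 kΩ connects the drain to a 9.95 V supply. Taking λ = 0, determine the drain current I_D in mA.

I_D = 2.09 mA

With gate tied to drain, V_GS = V_DS ≥ V_GS − V_th, so the device is in saturation.
k_n = μ_nC_ox · (W/L) = 3.6 mA/V².
KCL at the drain: ½ k_n (V_GS − V_th)² = (V_DD − V_GS)/R.
Let x = V_GS − 1.2. Then 6.61 x² + x − 8.75 = 0, giving x = 1.08 V (positive root), so V_GS = 2.28 V.
I_D = (V_DD − V_GS)/R = (9.95 − 2.28) / 3.67 = 2.09 mA.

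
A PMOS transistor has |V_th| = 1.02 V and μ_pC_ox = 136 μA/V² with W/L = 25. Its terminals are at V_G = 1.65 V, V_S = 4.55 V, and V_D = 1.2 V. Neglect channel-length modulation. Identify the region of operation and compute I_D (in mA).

Saturation; I_D = 6.01 mA

V_SG = V_S − V_G = 4.55 − 1.65 = 2.9 V; V_SD = V_S − V_D = 4.55 − 1.2 = 3.35 V.
k_p = μ_pC_ox · (W/L) = 3.4 mA/V².
V_ov = V_SG − |V_th| = 2.9 − 1.02 = 1.88 V.
Since V_SD = 3.35 V ≥ V_ov = 1.88 V, the device is in saturation.
I_D = ½ k_p V_ov² = 0.5 × 3.4 × 1.88² = 6.01 mA.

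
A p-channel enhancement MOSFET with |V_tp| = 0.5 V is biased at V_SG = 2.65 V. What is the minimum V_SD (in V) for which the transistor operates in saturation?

The boundary between triode and saturation is V_SD = V_SG − |V_tp| = V_ov.
V_ov = 2.65 − 0.5 = 2.15 V.

V_SD,sat = 2.15 V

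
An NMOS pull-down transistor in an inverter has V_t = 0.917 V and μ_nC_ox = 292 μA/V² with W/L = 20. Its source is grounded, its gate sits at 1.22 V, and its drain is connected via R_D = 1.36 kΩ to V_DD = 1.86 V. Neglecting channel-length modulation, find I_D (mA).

I_D = 0.268 mA

V_GS = V_G = 1.22 V, so V_ov = 1.22 − 0.917 = 0.303 V.
k_n = μ_nC_ox · (W/L) = 5.84 mA/V².
Assume saturation: I_D = ½ k_n V_ov² = 0.5 × 5.84 × 0.303² = 0.268 mA, giving V_DS = V_DD − I_D R_D = 1.86 − 0.268 × 1.36 = 1.5 V.
V_DS = 1.5 V ≥ V_ov = 0.303 V, confirming saturation.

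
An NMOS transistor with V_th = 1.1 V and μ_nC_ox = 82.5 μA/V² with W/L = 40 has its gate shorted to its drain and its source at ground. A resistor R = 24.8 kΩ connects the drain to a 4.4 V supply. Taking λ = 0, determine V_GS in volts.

With gate tied to drain, V_GS = V_DS ≥ V_GS − V_th, so the device is in saturation.
k_n = μ_nC_ox · (W/L) = 3.3 mA/V².
KCL at the drain: ½ k_n (V_GS − V_th)² = (V_DD − V_GS)/R.
Let x = V_GS − 1.1. Then 40.9 x² + x − 3.3 = 0, giving x = 0.272 V (positive root), so V_GS = 1.37 V.
I_D = (V_DD − V_GS)/R = (4.4 − 1.37) / 24.8 = 0.122 mA.

V_GS = 1.37 V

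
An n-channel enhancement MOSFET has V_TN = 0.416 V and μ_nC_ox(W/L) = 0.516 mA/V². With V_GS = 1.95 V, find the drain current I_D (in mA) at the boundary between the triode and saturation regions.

I_D = 0.607 mA

At the boundary V_DS = V_ov = V_GS − V_TN = 1.95 − 0.416 = 1.53 V.
I_D = ½ k_n V_ov² = 0.5 × 0.516 × 1.53² = 0.607 mA.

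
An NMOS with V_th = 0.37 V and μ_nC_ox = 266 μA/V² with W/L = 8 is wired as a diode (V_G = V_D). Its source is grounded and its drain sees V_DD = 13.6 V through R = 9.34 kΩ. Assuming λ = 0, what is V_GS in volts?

With gate tied to drain, V_GS = V_DS ≥ V_GS − V_th, so the device is in saturation.
k_n = μ_nC_ox · (W/L) = 2.128 mA/V².
KCL at the drain: ½ k_n (V_GS − V_th)² = (V_DD − V_GS)/R.
Let x = V_GS − 0.37. Then 9.94 x² + x − 13.23 = 0, giving x = 1.1 V (positive root), so V_GS = 1.47 V.
I_D = (V_DD − V_GS)/R = (13.6 − 1.47) / 9.34 = 1.3 mA.

V_GS = 1.47 V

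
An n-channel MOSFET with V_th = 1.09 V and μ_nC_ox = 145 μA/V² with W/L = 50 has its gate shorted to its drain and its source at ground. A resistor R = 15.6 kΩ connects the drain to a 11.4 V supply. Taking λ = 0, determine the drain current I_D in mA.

With gate tied to drain, V_GS = V_DS ≥ V_GS − V_th, so the device is in saturation.
k_n = μ_nC_ox · (W/L) = 7.25 mA/V².
KCL at the drain: ½ k_n (V_GS − V_th)² = (V_DD − V_GS)/R.
Let x = V_GS − 1.09. Then 56.5 x² + x − 10.31 = 0, giving x = 0.418 V (positive root), so V_GS = 1.51 V.
I_D = (V_DD − V_GS)/R = (11.4 − 1.51) / 15.6 = 0.634 mA.

I_D = 0.634 mA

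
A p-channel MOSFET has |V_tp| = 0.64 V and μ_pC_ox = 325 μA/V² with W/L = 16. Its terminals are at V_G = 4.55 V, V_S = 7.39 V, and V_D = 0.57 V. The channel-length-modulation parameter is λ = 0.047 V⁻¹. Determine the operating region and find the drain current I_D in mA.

Saturation; I_D = 16.6 mA

V_SG = V_S − V_G = 7.39 − 4.55 = 2.84 V; V_SD = V_S − V_D = 7.39 − 0.57 = 6.82 V.
k_p = μ_pC_ox · (W/L) = 5.2 mA/V².
V_ov = V_SG − |V_tp| = 2.84 − 0.64 = 2.2 V.
Since V_SD = 6.82 V ≥ V_ov = 2.2 V, the device is in saturation.
I_D = ½ k_p V_ov² (1 + λ V_SD) = 0.5 × 5.2 × 2.2² × (1 + 0.047 × 6.82) = 16.6 mA.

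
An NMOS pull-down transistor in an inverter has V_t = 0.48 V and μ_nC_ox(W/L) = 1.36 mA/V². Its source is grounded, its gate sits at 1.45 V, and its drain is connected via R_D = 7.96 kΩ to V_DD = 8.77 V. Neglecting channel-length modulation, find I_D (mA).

I_D = 0.640 mA

V_GS = V_G = 1.45 V, so V_ov = 1.45 − 0.48 = 0.97 V.
Assume saturation: I_D = ½ k_n V_ov² = 0.5 × 1.36 × 0.97² = 0.64 mA, giving V_DS = V_DD − I_D R_D = 8.77 − 0.64 × 7.96 = 3.68 V.
V_DS = 3.68 V ≥ V_ov = 0.97 V, confirming saturation.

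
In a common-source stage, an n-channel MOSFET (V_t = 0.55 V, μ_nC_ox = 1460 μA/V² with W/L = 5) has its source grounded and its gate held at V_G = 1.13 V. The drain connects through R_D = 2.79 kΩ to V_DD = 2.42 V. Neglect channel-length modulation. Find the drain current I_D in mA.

V_GS = V_G = 1.13 V, so V_ov = 1.13 − 0.55 = 0.58 V.
k_n = μ_nC_ox · (W/L) = 7.3 mA/V².
Assume saturation: I_D = ½ k_n V_ov² = 0.5 × 7.3 × 0.58² = 1.23 mA, giving V_DS = V_DD − I_D R_D = 2.42 − 1.23 × 2.79 = -1.01 V.
But -1.01 V < V_ov = 0.58 V, so the device is actually in triode.
In triode I_D = k_n[V_ov V_DS − ½ V_DS²] and I_D = (V_DD − V_DS)/R_D. Equating: 10.2 V_DS² − 12.81 V_DS + 2.42 = 0, giving V_DS = 0.231 V (the root below V_ov).
I_D = (2.42 − 0.231) / 2.79 = 0.784 mA.

I_D = 0.784 mA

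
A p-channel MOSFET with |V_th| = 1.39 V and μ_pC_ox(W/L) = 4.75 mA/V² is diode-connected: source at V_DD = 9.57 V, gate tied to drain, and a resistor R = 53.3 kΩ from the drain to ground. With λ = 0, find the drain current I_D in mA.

With gate tied to drain, V_SG = V_SD ≥ V_SG − |V_th|, so the device is in saturation.
KCL at the drain: ½ k_p (V_SG − |V_th|)² = (V_DD − V_SG)/R.
Let x = V_SG − 1.39. Then 127 x² + x − 8.18 = 0, giving x = 0.25 V (positive root), so V_SG = 1.64 V.
I_D = (V_DD − V_SG)/R = (9.57 − 1.64) / 53.3 = 0.149 mA.

I_D = 0.149 mA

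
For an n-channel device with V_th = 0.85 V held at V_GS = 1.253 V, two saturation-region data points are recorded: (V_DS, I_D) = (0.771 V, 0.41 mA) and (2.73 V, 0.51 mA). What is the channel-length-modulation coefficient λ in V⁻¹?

With V_GS fixed, I_D ∝ (1 + λ V_DS) in saturation, so I_D2/I_D1 = (1 + λ V_DS2)/(1 + λ V_DS1).
0.51/0.41 = 1.244 = (1 + 2.73 λ)/(1 + 0.771 λ).
Solving: λ (I_D1 V_DS2 − I_D2 V_DS1) = I_D2 − I_D1, so λ = (0.51 − 0.41) / (0.41 × 2.73 − 0.51 × 0.771) = 0.1 / 0.726 = 0.138 V⁻¹.

λ = 0.138 V⁻¹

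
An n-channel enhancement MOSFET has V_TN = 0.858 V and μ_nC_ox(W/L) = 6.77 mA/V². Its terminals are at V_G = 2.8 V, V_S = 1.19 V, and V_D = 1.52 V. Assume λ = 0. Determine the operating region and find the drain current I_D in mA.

Triode; I_D = 1.31 mA

V_GS = V_G − V_S = 2.8 − 1.19 = 1.61 V; V_DS = V_D − V_S = 1.52 − 1.19 = 0.33 V.
V_ov = V_GS − V_TN = 1.61 − 0.858 = 0.752 V.
Since V_DS = 0.33 V < V_ov = 0.752 V, the device is in the triode region.
I_D = k_n [V_ov · V_DS − ½ V_DS²] = 6.77 × [0.752 × 0.33 − 0.5 × 0.33²] = 1.31 mA.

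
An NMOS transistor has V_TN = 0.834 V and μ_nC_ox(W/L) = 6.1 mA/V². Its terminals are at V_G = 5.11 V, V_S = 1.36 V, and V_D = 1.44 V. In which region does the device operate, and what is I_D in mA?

Triode; I_D = 1.40 mA

V_GS = V_G − V_S = 5.11 − 1.36 = 3.75 V; V_DS = V_D − V_S = 1.44 − 1.36 = 0.08 V.
V_ov = V_GS − V_TN = 3.75 − 0.834 = 2.92 V.
Since V_DS = 0.08 V < V_ov = 2.92 V, the device is in the triode region.
I_D = k_n [V_ov · V_DS − ½ V_DS²] = 6.1 × [2.92 × 0.08 − 0.5 × 0.08²] = 1.4 mA.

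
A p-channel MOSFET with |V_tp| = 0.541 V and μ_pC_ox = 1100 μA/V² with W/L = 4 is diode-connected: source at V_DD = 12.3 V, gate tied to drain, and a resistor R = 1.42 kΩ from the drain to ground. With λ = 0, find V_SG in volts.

With gate tied to drain, V_SG = V_SD ≥ V_SG − |V_tp|, so the device is in saturation.
k_p = μ_pC_ox · (W/L) = 4.4 mA/V².
KCL at the drain: ½ k_p (V_SG − |V_tp|)² = (V_DD − V_SG)/R.
Let x = V_SG − 0.541. Then 3.12 x² + x − 11.76 = 0, giving x = 1.79 V (positive root), so V_SG = 2.33 V.
I_D = (V_DD − V_SG)/R = (12.3 − 2.33) / 1.42 = 7.02 mA.

V_SG = 2.33 V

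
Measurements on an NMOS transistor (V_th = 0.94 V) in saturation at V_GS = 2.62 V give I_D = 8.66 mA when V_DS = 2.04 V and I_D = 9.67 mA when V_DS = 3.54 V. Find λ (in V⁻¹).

λ = 0.0924 V⁻¹

With V_GS fixed, I_D ∝ (1 + λ V_DS) in saturation, so I_D2/I_D1 = (1 + λ V_DS2)/(1 + λ V_DS1).
9.67/8.66 = 1.117 = (1 + 3.54 λ)/(1 + 2.04 λ).
Solving: λ (I_D1 V_DS2 − I_D2 V_DS1) = I_D2 − I_D1, so λ = (9.67 − 8.66) / (8.66 × 3.54 − 9.67 × 2.04) = 1.01 / 10.9 = 0.0924 V⁻¹.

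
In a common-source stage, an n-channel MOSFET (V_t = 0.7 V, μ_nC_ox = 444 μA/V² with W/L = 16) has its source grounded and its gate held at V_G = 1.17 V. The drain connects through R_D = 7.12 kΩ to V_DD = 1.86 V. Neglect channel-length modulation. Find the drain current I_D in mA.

V_GS = V_G = 1.17 V, so V_ov = 1.17 − 0.7 = 0.47 V.
k_n = μ_nC_ox · (W/L) = 7.104 mA/V².
Assume saturation: I_D = ½ k_n V_ov² = 0.5 × 7.104 × 0.47² = 0.785 mA, giving V_DS = V_DD − I_D R_D = 1.86 − 0.785 × 7.12 = -3.73 V.
But -3.73 V < V_ov = 0.47 V, so the device is actually in triode.
In triode I_D = k_n[V_ov V_DS − ½ V_DS²] and I_D = (V_DD − V_DS)/R_D. Equating: 25.3 V_DS² − 24.77 V_DS + 1.86 = 0, giving V_DS = 0.0819 V (the root below V_ov).
I_D = (1.86 − 0.0819) / 7.12 = 0.25 mA.

I_D = 0.250 mA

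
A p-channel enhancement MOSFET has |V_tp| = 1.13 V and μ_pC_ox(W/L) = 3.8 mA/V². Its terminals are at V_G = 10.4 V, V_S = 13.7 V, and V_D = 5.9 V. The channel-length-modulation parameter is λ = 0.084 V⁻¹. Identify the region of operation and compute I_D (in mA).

Saturation; I_D = 14.8 mA

V_SG = V_S − V_G = 13.7 − 10.4 = 3.3 V; V_SD = V_S − V_D = 13.7 − 5.9 = 7.8 V.
V_ov = V_SG − |V_tp| = 3.3 − 1.13 = 2.17 V.
Since V_SD = 7.8 V ≥ V_ov = 2.17 V, the device is in saturation.
I_D = ½ k_p V_ov² (1 + λ V_SD) = 0.5 × 3.8 × 2.17² × (1 + 0.084 × 7.8) = 14.8 mA.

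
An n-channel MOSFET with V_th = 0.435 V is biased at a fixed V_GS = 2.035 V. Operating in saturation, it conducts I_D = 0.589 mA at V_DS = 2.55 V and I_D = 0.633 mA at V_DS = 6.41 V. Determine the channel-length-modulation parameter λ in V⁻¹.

λ = 0.0204 V⁻¹

With V_GS fixed, I_D ∝ (1 + λ V_DS) in saturation, so I_D2/I_D1 = (1 + λ V_DS2)/(1 + λ V_DS1).
0.633/0.589 = 1.075 = (1 + 6.41 λ)/(1 + 2.55 λ).
Solving: λ (I_D1 V_DS2 − I_D2 V_DS1) = I_D2 − I_D1, so λ = (0.633 − 0.589) / (0.589 × 6.41 − 0.633 × 2.55) = 0.044 / 2.16 = 0.0204 V⁻¹.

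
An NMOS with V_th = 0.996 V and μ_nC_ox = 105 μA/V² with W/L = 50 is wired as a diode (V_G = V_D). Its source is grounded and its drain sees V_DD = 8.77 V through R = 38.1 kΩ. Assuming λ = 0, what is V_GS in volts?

With gate tied to drain, V_GS = V_DS ≥ V_GS − V_th, so the device is in saturation.
k_n = μ_nC_ox · (W/L) = 5.25 mA/V².
KCL at the drain: ½ k_n (V_GS − V_th)² = (V_DD − V_GS)/R.
Let x = V_GS − 0.996. Then 100 x² + x − 7.774 = 0, giving x = 0.274 V (positive root), so V_GS = 1.27 V.
I_D = (V_DD − V_GS)/R = (8.77 − 1.27) / 38.1 = 0.197 mA.

V_GS = 1.27 V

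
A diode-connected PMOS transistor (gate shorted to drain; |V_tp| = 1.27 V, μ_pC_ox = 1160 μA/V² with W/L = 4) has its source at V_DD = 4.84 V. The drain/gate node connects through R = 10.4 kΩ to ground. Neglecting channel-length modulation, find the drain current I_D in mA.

With gate tied to drain, V_SG = V_SD ≥ V_SG − |V_tp|, so the device is in saturation.
k_p = μ_pC_ox · (W/L) = 4.64 mA/V².
KCL at the drain: ½ k_p (V_SG − |V_tp|)² = (V_DD − V_SG)/R.
Let x = V_SG − 1.27. Then 24.1 x² + x − 3.57 = 0, giving x = 0.364 V (positive root), so V_SG = 1.63 V.
I_D = (V_DD − V_SG)/R = (4.84 − 1.63) / 10.4 = 0.308 mA.

I_D = 0.308 mA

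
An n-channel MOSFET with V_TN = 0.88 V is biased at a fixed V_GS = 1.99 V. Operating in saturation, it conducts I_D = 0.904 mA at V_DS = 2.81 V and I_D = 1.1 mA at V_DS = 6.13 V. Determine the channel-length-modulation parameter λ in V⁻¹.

With V_GS fixed, I_D ∝ (1 + λ V_DS) in saturation, so I_D2/I_D1 = (1 + λ V_DS2)/(1 + λ V_DS1).
1.1/0.904 = 1.217 = (1 + 6.13 λ)/(1 + 2.81 λ).
Solving: λ (I_D1 V_DS2 − I_D2 V_DS1) = I_D2 − I_D1, so λ = (1.1 − 0.904) / (0.904 × 6.13 − 1.1 × 2.81) = 0.196 / 2.45 = 0.08 V⁻¹.

λ = 0.0800 V⁻¹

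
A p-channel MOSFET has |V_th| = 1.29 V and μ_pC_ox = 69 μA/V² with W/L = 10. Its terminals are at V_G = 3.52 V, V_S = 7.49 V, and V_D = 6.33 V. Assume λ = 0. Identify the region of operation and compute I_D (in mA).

V_SG = V_S − V_G = 7.49 − 3.52 = 3.97 V; V_SD = V_S − V_D = 7.49 − 6.33 = 1.16 V.
k_p = μ_pC_ox · (W/L) = 0.69 mA/V².
V_ov = V_SG − |V_th| = 3.97 − 1.29 = 2.68 V.
Since V_SD = 1.16 V < V_ov = 2.68 V, the device is in the triode region.
I_D = k_p [V_ov · V_SD − ½ V_SD²] = 0.69 × [2.68 × 1.16 − 0.5 × 1.16²] = 1.68 mA.

Triode; I_D = 1.68 mA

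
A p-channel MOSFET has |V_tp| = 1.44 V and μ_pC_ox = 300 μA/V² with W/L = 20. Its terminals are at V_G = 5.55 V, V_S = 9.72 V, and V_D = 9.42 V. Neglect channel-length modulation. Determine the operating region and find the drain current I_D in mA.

Triode; I_D = 4.64 mA

V_SG = V_S − V_G = 9.72 − 5.55 = 4.17 V; V_SD = V_S − V_D = 9.72 − 9.42 = 0.3 V.
k_p = μ_pC_ox · (W/L) = 6 mA/V².
V_ov = V_SG − |V_tp| = 4.17 − 1.44 = 2.73 V.
Since V_SD = 0.3 V < V_ov = 2.73 V, the device is in the triode region.
I_D = k_p [V_ov · V_SD − ½ V_SD²] = 6 × [2.73 × 0.3 − 0.5 × 0.3²] = 4.64 mA.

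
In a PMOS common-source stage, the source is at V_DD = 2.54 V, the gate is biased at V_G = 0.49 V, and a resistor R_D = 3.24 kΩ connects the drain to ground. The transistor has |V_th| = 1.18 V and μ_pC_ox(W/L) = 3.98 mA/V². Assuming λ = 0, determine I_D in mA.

I_D = 0.711 mA

V_SG = V_DD − V_G = 2.54 − 0.49 = 2.05 V, so V_ov = 2.05 − 1.18 = 0.87 V.
Assume saturation: I_D = ½ k_p V_ov² = 0.5 × 3.98 × 0.87² = 1.51 mA, giving V_SD = V_DD − I_D R_D = 2.54 − 1.51 × 3.24 = -2.34 V.
But -2.34 V < V_ov = 0.87 V, so the device is actually in triode.
In triode I_D = k_p[V_ov V_SD − ½ V_SD²] and I_D = (V_DD − V_SD)/R_D. Equating: 6.45 V_SD² − 12.22 V_SD + 2.54 = 0, giving V_SD = 0.238 V (the root below V_ov).
I_D = (2.54 − 0.238) / 3.24 = 0.711 mA.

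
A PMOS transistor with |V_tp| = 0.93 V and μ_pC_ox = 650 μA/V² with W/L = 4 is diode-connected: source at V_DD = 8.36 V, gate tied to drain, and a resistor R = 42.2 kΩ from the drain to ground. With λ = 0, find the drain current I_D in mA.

With gate tied to drain, V_SG = V_SD ≥ V_SG − |V_tp|, so the device is in saturation.
k_p = μ_pC_ox · (W/L) = 2.6 mA/V².
KCL at the drain: ½ k_p (V_SG − |V_tp|)² = (V_DD − V_SG)/R.
Let x = V_SG − 0.93. Then 54.9 x² + x − 7.43 = 0, giving x = 0.359 V (positive root), so V_SG = 1.29 V.
I_D = (V_DD − V_SG)/R = (8.36 − 1.29) / 42.2 = 0.168 mA.

I_D = 0.168 mA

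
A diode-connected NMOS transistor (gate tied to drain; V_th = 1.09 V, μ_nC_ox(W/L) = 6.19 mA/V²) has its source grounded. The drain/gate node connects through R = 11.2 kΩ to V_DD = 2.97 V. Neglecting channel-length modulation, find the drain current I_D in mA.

I_D = 0.148 mA

With gate tied to drain, V_GS = V_DS ≥ V_GS − V_th, so the device is in saturation.
KCL at the drain: ½ k_n (V_GS − V_th)² = (V_DD − V_GS)/R.
Let x = V_GS − 1.09. Then 34.7 x² + x − 1.88 = 0, giving x = 0.219 V (positive root), so V_GS = 1.31 V.
I_D = (V_DD − V_GS)/R = (2.97 − 1.31) / 11.2 = 0.148 mA.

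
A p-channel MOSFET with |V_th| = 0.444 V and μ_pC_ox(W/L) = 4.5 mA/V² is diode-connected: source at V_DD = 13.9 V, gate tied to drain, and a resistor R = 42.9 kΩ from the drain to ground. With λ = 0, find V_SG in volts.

With gate tied to drain, V_SG = V_SD ≥ V_SG − |V_th|, so the device is in saturation.
KCL at the drain: ½ k_p (V_SG − |V_th|)² = (V_DD − V_SG)/R.
Let x = V_SG − 0.444. Then 96.5 x² + x − 13.46 = 0, giving x = 0.368 V (positive root), so V_SG = 0.812 V.
I_D = (V_DD − V_SG)/R = (13.9 − 0.812) / 42.9 = 0.305 mA.

V_SG = 0.812 V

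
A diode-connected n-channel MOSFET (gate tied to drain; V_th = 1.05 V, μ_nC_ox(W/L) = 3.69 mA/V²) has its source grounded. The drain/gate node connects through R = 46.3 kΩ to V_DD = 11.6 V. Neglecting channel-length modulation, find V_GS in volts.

With gate tied to drain, V_GS = V_DS ≥ V_GS − V_th, so the device is in saturation.
KCL at the drain: ½ k_n (V_GS − V_th)² = (V_DD − V_GS)/R.
Let x = V_GS − 1.05. Then 85.4 x² + x − 10.55 = 0, giving x = 0.346 V (positive root), so V_GS = 1.4 V.
I_D = (V_DD − V_GS)/R = (11.6 − 1.4) / 46.3 = 0.22 mA.

V_GS = 1.40 V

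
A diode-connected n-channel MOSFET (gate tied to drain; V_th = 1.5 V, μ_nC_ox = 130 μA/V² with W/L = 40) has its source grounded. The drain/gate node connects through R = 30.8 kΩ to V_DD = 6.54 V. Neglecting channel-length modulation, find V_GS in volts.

With gate tied to drain, V_GS = V_DS ≥ V_GS − V_th, so the device is in saturation.
k_n = μ_nC_ox · (W/L) = 5.2 mA/V².
KCL at the drain: ½ k_n (V_GS − V_th)² = (V_DD − V_GS)/R.
Let x = V_GS − 1.5. Then 80.1 x² + x − 5.04 = 0, giving x = 0.245 V (positive root), so V_GS = 1.74 V.
I_D = (V_DD − V_GS)/R = (6.54 − 1.74) / 30.8 = 0.156 mA.

V_GS = 1.74 V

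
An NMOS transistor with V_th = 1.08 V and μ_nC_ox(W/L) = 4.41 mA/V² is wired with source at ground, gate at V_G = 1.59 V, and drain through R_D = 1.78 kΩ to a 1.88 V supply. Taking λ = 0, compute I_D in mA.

V_GS = V_G = 1.59 V, so V_ov = 1.59 − 1.08 = 0.51 V.
Assume saturation: I_D = ½ k_n V_ov² = 0.5 × 4.41 × 0.51² = 0.574 mA, giving V_DS = V_DD − I_D R_D = 1.88 − 0.574 × 1.78 = 0.859 V.
V_DS = 0.859 V ≥ V_ov = 0.51 V, confirming saturation.

I_D = 0.574 mA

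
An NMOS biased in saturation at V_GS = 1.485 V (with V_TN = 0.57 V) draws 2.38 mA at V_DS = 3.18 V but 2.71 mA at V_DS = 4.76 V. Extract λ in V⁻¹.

With V_GS fixed, I_D ∝ (1 + λ V_DS) in saturation, so I_D2/I_D1 = (1 + λ V_DS2)/(1 + λ V_DS1).
2.71/2.38 = 1.139 = (1 + 4.76 λ)/(1 + 3.18 λ).
Solving: λ (I_D1 V_DS2 − I_D2 V_DS1) = I_D2 − I_D1, so λ = (2.71 − 2.38) / (2.38 × 4.76 − 2.71 × 3.18) = 0.33 / 2.71 = 0.122 V⁻¹.

λ = 0.122 V⁻¹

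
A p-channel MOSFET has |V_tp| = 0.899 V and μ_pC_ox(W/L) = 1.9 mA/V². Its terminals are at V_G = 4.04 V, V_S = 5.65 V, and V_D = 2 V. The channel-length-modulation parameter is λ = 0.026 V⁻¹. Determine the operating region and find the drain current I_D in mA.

V_SG = V_S − V_G = 5.65 − 4.04 = 1.61 V; V_SD = V_S − V_D = 5.65 − 2 = 3.65 V.
V_ov = V_SG − |V_tp| = 1.61 − 0.899 = 0.711 V.
Since V_SD = 3.65 V ≥ V_ov = 0.711 V, the device is in saturation.
I_D = ½ k_p V_ov² (1 + λ V_SD) = 0.5 × 1.9 × 0.711² × (1 + 0.026 × 3.65) = 0.526 mA.

Saturation; I_D = 0.526 mA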